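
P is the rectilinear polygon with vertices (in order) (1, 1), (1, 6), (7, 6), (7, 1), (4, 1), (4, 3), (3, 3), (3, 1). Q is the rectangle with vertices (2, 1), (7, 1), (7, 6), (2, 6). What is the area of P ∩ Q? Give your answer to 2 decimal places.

23.00

The intersection is the polygon with vertices (7,6), (7,1), (4,1), (4,3), (3,3), (3,1), (2,1), (2,6).
By the shoelace formula its area is 23.00.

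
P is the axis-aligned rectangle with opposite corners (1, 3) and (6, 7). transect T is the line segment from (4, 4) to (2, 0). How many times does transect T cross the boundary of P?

The segment meets the boundary at (3.5,3).

1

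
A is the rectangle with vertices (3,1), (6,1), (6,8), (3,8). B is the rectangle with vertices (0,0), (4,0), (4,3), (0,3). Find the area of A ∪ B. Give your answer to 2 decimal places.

31.00

By inclusion–exclusion:
Individual areas: |A| = 21, |B| = 12.
|A∩B|: x∈[3,4], y∈[1,3] → 1·2 = 2.
|A ∪ B| = 33 − 2 = 31.00.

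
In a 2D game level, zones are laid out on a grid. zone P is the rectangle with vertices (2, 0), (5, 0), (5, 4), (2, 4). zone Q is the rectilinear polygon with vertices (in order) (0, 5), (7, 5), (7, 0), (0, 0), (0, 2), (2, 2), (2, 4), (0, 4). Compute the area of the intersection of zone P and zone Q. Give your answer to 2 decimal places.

12.00

The intersection is the polygon with vertices (5,4), (5,0), (2,0), (2,2), (2,4).
By the shoelace formula its area is 12.00.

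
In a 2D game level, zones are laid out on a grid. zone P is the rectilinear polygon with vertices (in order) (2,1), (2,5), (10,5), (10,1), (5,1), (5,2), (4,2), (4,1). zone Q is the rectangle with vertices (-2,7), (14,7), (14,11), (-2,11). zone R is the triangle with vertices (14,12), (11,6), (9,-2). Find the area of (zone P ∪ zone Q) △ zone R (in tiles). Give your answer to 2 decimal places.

97.32

|zone P ∪ zone Q| = 95.
|(zone P ∪ zone Q) ∩ zone R| = 1.8393.
|(zone P ∪ zone Q) △ zone R| = 95 + 6 − 3.6786 = 97.32.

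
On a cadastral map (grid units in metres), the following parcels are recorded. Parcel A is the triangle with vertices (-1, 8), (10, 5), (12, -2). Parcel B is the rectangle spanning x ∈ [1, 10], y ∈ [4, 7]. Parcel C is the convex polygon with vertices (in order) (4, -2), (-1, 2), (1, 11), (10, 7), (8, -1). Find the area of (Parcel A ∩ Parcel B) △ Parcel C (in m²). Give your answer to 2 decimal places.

79.59

|Parcel A ∩ Parcel B| = 15.7282.
|(Parcel A ∩ Parcel B) ∩ Parcel C| = 15.0713.
|(Parcel A ∩ Parcel B) △ Parcel C| = 15.7282 + 94 − 30.1426 = 79.59.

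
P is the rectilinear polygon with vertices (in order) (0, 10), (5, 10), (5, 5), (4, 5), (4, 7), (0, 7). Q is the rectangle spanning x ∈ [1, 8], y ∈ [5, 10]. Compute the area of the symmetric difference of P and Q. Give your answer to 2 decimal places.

24.00

|P| = 17, |Q| = 35, |P∩Q| = 14.
|P △ Q| = |P| + |Q| − 2·|P∩Q| = 17 + 35 − 28 = 24.00.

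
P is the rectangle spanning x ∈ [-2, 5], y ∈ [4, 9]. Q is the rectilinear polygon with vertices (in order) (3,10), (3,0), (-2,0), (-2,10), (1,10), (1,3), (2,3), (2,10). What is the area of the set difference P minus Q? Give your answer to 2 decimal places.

|P| = 35, |P∩Q| = 20.
|P ∖ Q| = |P| − |P∩Q| = 35 − 20 = 15.00.

15.00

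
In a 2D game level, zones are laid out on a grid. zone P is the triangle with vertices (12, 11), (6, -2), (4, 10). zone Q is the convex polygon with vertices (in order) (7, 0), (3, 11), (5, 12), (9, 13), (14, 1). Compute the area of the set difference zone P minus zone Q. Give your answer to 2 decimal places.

8.16

|zone P| = 49, |zone P∩zone Q| = 40.8405.
|zone P ∖ zone Q| = |zone P| − |zone P∩zone Q| = 49 − 40.8405 = 8.16.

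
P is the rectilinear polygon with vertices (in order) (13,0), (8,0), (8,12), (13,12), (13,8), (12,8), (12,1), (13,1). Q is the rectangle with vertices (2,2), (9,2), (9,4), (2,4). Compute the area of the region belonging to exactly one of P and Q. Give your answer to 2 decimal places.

63.00

|P| = 53, |Q| = 14, |P∩Q| = 2.
|P △ Q| = |P| + |Q| − 2·|P∩Q| = 53 + 14 − 4 = 63.00.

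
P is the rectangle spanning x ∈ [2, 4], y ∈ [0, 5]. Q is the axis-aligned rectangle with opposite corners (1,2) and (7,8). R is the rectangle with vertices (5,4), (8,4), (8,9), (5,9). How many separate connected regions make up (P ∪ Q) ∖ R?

(P ∪ Q) ∖ R is a single connected region.

1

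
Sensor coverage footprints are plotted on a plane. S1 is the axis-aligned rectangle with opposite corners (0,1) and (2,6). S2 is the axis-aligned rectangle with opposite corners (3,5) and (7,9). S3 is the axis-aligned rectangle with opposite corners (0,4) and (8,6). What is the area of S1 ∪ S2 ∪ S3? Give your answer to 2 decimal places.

By inclusion–exclusion:
Individual areas: |S1| = 10, |S2| = 16, |S3| = 16.
|S1∩S2| = 0 (no overlap).
|S1∩S3|: x∈[0,2], y∈[4,6] → 2·2 = 4.
|S2∩S3|: x∈[3,7], y∈[5,6] → 4·1 = 4.
|S1∩S2∩S3| = 0.
|S1 ∪ S2 ∪ S3| = 42 − 8 + 0 = 34.00.

34.00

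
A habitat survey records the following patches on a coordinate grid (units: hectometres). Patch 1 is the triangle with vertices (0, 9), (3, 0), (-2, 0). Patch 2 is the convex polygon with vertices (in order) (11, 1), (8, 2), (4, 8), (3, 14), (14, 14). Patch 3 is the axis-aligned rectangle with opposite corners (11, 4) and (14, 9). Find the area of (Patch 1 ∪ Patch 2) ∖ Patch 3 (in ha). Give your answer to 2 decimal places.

|Patch 1 ∪ Patch 2| = 118.5.
|(Patch 1 ∪ Patch 2) ∩ Patch 3| = 6.3462.
|(Patch 1 ∪ Patch 2) ∖ Patch 3| = 118.5 − 6.3462 = 112.15.

112.15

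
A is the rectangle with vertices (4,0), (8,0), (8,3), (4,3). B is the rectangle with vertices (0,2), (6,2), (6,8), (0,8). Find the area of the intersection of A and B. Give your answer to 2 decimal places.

2.00

|A∩B|: x∈[4,6], y∈[2,3] → 2·1 = 2.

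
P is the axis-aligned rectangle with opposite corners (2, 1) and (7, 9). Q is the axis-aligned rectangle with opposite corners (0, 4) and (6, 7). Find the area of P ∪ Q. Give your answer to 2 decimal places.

By inclusion–exclusion:
Individual areas: |P| = 40, |Q| = 18.
|P∩Q|: x∈[2,6], y∈[4,7] → 4·3 = 12.
|P ∪ Q| = 58 − 12 = 46.00.

46.00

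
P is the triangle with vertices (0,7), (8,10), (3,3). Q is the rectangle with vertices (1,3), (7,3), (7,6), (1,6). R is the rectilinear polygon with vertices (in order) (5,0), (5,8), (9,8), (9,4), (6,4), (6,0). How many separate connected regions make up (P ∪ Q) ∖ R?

(P ∪ Q) ∖ R splits into 2 disjoint pieces (area 24.2381, area 1).

2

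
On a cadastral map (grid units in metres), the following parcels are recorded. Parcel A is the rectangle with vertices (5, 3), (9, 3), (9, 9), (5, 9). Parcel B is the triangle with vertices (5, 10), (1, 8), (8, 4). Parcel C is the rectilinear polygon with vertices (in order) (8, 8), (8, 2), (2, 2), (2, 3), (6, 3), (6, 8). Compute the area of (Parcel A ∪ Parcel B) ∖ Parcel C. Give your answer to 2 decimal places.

22.82

|Parcel A ∪ Parcel B| = 32.8214.
|(Parcel A ∪ Parcel B) ∩ Parcel C| = 10.
|(Parcel A ∪ Parcel B) ∖ Parcel C| = 32.8214 − 10 = 22.82.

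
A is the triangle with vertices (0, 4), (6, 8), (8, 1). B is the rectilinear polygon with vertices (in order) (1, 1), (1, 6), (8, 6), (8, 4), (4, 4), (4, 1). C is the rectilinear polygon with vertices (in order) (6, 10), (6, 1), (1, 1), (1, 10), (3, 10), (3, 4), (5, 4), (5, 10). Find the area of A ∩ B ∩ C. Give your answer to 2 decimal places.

7.48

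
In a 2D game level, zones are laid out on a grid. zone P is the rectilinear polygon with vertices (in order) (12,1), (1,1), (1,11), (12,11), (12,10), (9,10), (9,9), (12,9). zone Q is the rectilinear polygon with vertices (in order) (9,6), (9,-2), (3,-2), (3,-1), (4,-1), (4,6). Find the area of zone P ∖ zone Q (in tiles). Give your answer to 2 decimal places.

82.00

|zone P| = 107, |zone P∩zone Q| = 25.
|zone P ∖ zone Q| = |zone P| − |zone P∩zone Q| = 107 − 25 = 82.00.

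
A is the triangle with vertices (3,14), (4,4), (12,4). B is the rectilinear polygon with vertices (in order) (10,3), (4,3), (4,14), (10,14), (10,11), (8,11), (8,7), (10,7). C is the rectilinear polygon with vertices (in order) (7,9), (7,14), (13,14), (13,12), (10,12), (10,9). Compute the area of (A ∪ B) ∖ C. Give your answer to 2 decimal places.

|A ∪ B| = 65.6056.
|(A ∪ B) ∩ C| = 11.
|(A ∪ B) ∖ C| = 65.6056 − 11 = 54.61.

54.61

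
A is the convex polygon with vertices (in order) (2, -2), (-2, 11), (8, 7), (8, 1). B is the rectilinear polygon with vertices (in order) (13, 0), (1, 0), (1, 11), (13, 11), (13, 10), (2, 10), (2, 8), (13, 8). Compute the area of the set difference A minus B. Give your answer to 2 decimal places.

19.89

|A| = 75, |A∩B| = 55.1096.
|A ∖ B| = |A| − |A∩B| = 75 − 55.1096 = 19.89.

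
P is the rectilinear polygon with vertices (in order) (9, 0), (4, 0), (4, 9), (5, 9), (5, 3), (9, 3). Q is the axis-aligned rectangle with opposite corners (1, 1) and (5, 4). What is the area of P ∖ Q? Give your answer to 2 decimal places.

|P| = 21, |P∩Q| = 3.
|P ∖ Q| = |P| − |P∩Q| = 21 − 3 = 18.00.

18.00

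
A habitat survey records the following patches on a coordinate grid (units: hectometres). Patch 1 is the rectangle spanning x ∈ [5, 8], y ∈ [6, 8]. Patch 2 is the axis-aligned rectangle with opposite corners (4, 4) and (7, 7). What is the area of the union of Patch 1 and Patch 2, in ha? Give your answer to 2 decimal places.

By inclusion–exclusion:
Individual areas: |Patch 1| = 6, |Patch 2| = 9.
|Patch 1∩Patch 2|: x∈[5,7], y∈[6,7] → 2·1 = 2.
|Patch 1 ∪ Patch 2| = 15 − 2 = 13.00.

13.00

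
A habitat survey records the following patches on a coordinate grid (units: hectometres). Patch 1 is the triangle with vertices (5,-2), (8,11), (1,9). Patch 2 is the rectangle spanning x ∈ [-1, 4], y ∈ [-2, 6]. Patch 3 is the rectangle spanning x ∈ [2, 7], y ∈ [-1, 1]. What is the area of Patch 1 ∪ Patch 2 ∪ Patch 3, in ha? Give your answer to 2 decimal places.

By inclusion–exclusion:
Individual areas: |Patch 1| = 42.5, |Patch 2| = 40, |Patch 3| = 10.
|Patch 1∩Patch 2| = 5.0114.
|Patch 1∩Patch 3| = 2.3776.
|Patch 2∩Patch 3|: x∈[2,4], y∈[-1,1] → 2·2 = 4.
|Patch 1∩Patch 2∩Patch 3| = 0.0114.
|Patch 1 ∪ Patch 2 ∪ Patch 3| = 92.5 − 11.389 + 0.0114 = 81.12.

81.12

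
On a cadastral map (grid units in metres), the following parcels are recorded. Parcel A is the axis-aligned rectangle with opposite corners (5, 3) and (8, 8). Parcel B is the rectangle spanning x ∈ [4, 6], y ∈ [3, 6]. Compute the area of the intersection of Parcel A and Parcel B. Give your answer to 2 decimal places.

3.00

|Parcel A∩Parcel B|: x∈[5,6], y∈[3,6] → 1·3 = 3.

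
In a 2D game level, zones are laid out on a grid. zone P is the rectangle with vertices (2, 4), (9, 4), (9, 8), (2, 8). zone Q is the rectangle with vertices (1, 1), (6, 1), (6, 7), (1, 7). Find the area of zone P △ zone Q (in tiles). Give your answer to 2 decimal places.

34.00

|zone P∩zone Q|: x∈[2,6], y∈[4,7] → 4·3 = 12.
|zone P △ zone Q| = |zone P| + |zone Q| − 2·|zone P∩zone Q| = 28 + 30 − 24 = 34.00.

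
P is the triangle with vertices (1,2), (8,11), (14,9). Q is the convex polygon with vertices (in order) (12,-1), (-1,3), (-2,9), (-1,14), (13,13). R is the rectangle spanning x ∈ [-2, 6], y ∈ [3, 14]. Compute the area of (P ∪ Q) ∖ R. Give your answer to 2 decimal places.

95.52

|P ∪ Q| = 176.273.
|(P ∪ Q) ∩ R| = 80.75.
|(P ∪ Q) ∖ R| = 176.273 − 80.75 = 95.52.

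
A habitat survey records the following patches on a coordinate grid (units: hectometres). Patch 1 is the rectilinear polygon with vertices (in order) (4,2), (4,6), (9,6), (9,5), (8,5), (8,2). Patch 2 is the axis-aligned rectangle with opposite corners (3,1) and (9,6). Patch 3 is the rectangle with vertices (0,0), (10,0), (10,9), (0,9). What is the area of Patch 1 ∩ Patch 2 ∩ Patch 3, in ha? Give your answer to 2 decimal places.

17.00

The intersection is the polygon with vertices (9,6), (9,5), (8,5), (8,2), (4,2), (4,6).
By the shoelace formula its area is 17.00.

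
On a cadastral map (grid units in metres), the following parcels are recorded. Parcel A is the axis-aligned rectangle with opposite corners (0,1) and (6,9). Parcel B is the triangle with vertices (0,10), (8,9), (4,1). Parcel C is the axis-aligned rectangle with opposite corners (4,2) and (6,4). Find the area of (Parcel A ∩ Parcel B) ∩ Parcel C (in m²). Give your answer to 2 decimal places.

2.00

The region (Parcel A ∩ Parcel B) ∩ Parcel C is the polygon with vertices (4.5,2), (4,2), (4,4), (5.5,4).
By the shoelace formula its area is 2.00.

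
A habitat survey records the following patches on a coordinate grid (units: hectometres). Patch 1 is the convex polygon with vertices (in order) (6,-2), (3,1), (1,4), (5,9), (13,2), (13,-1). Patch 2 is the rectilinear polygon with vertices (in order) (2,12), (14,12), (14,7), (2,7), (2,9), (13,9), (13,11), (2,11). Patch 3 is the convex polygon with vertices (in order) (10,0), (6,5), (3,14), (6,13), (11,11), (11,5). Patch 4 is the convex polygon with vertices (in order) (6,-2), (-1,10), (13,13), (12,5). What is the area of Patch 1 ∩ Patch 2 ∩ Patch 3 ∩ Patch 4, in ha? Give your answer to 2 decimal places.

The intersection is the polygon with vertices (5.333,7), (4.765,8.706), (5,9), (7.286,7).
By the shoelace formula its area is 2.24.

2.24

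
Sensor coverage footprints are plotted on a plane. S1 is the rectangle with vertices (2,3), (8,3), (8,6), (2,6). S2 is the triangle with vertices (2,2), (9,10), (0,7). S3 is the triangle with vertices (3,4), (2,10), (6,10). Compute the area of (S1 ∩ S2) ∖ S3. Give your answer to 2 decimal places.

5.23

|S1 ∩ S2| = 6.5625.
|(S1 ∩ S2) ∩ S3| = 1.3333.
|(S1 ∩ S2) ∖ S3| = 6.5625 − 1.3333 = 5.23.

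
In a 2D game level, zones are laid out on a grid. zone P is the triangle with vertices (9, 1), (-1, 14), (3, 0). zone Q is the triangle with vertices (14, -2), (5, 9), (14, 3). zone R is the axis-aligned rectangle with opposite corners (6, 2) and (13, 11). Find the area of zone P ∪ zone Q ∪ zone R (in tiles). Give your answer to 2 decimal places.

111.92

By inclusion–exclusion:
Individual areas: |zone P| = 44, |zone Q| = 22.5, |zone R| = 63.
|zone P∩zone Q| = 0.
|zone P∩zone R| = 3.2346.
|zone Q∩zone R| = 14.3434.
|zone P∩zone Q∩zone R| = 0.
|zone P ∪ zone Q ∪ zone R| = 129.5 − 17.578 + 0 = 111.92.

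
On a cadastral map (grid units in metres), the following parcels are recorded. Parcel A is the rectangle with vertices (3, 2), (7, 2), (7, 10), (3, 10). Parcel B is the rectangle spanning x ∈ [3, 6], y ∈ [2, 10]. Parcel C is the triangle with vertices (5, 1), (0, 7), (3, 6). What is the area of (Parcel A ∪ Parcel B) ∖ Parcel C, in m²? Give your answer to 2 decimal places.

29.62

|Parcel A ∪ Parcel B| = 32.
|(Parcel A ∪ Parcel B) ∩ Parcel C| = 2.3833.
|(Parcel A ∪ Parcel B) ∖ Parcel C| = 32 − 2.3833 = 29.62.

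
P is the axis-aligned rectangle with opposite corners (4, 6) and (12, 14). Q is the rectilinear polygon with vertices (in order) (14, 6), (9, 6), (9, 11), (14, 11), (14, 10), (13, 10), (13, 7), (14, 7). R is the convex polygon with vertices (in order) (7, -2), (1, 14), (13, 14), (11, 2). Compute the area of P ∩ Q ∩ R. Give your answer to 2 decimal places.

14.67

The intersection is the polygon with vertices (9,6), (9,11), (12,11), (12,8), (11.667,6).
By the shoelace formula its area is 14.67.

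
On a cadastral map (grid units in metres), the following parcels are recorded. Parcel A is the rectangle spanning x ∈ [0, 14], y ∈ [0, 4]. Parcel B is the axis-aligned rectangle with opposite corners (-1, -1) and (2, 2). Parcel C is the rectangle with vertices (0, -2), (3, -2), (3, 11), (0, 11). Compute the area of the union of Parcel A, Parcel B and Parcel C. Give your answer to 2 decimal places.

By inclusion–exclusion:
Individual areas: |Parcel A| = 56, |Parcel B| = 9, |Parcel C| = 39.
|Parcel A∩Parcel B|: x∈[0,2], y∈[0,2] → 2·2 = 4.
|Parcel A∩Parcel C|: x∈[0,3], y∈[0,4] → 3·4 = 12.
|Parcel B∩Parcel C|: x∈[0,2], y∈[-1,2] → 2·3 = 6.
|Parcel A∩Parcel B∩Parcel C| = 4.
|Parcel A ∪ Parcel B ∪ Parcel C| = 104 − 22 + 4 = 86.00.

86.00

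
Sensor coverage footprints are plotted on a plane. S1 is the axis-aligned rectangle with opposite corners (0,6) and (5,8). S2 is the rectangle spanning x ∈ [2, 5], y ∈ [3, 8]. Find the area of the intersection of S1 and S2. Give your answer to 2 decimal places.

|S1∩S2|: x∈[2,5], y∈[6,8] → 3·2 = 6.

6.00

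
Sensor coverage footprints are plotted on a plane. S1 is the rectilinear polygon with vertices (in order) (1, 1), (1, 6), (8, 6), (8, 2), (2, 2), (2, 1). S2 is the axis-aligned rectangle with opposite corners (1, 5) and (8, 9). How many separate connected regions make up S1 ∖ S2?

S1 ∖ S2 is a single connected region.

1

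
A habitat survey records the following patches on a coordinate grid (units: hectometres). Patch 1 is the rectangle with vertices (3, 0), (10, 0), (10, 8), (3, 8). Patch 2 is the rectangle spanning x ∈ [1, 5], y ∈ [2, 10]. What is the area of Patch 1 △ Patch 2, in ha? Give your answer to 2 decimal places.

64.00

|Patch 1∩Patch 2|: x∈[3,5], y∈[2,8] → 2·6 = 12.
|Patch 1 △ Patch 2| = |Patch 1| + |Patch 2| − 2·|Patch 1∩Patch 2| = 56 + 32 − 24 = 64.00.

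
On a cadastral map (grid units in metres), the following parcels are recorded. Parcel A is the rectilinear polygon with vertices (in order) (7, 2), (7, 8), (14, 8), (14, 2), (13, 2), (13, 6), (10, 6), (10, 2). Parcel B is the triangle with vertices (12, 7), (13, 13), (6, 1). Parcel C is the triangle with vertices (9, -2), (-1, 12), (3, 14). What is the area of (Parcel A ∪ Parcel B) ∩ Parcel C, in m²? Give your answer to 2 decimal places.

0.62

The region (Parcel A ∪ Parcel B) ∩ Parcel C is the polygon with vertices (7,2), (6.5,1.5), (6.385,1.661), (7,2.714), (7,3.333), (7.5,2).
By the shoelace formula its area is 0.62.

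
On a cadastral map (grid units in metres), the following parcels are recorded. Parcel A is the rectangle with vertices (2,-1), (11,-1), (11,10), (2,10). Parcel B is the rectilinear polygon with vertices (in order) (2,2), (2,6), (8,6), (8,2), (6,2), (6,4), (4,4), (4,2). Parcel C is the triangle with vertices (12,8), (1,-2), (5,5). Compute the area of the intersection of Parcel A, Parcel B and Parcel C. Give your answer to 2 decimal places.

6.66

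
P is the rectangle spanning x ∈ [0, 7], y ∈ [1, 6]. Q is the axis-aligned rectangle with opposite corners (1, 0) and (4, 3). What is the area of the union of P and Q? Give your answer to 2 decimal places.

By inclusion–exclusion:
Individual areas: |P| = 35, |Q| = 9.
|P∩Q|: x∈[1,4], y∈[1,3] → 3·2 = 6.
|P ∪ Q| = 44 − 6 = 38.00.

38.00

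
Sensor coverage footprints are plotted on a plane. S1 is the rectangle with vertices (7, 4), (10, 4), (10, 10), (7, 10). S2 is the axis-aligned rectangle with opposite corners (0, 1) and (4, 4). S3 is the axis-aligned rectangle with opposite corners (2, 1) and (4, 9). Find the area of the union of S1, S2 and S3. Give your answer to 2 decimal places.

40.00

By inclusion–exclusion:
Individual areas: |S1| = 18, |S2| = 12, |S3| = 16.
|S1∩S2| = 0 (no overlap).
|S1∩S3| = 0 (no overlap).
|S2∩S3|: x∈[2,4], y∈[1,4] → 2·3 = 6.
|S1∩S2∩S3| = 0.
|S1 ∪ S2 ∪ S3| = 46 − 6 + 0 = 40.00.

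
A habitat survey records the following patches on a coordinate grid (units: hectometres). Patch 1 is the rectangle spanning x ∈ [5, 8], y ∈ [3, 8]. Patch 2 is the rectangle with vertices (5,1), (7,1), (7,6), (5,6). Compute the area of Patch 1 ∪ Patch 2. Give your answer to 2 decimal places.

By inclusion–exclusion:
Individual areas: |Patch 1| = 15, |Patch 2| = 10.
|Patch 1∩Patch 2|: x∈[5,7], y∈[3,6] → 2·3 = 6.
|Patch 1 ∪ Patch 2| = 25 − 6 = 19.00.

19.00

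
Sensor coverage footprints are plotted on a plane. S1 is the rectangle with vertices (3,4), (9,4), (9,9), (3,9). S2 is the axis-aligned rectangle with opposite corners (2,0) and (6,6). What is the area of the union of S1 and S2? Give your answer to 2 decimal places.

By inclusion–exclusion:
Individual areas: |S1| = 30, |S2| = 24.
|S1∩S2|: x∈[3,6], y∈[4,6] → 3·2 = 6.
|S1 ∪ S2| = 54 − 6 = 48.00.

48.00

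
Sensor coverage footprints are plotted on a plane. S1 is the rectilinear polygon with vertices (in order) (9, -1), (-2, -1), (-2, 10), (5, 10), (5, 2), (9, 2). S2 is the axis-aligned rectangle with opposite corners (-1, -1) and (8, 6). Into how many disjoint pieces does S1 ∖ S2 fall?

S1 ∖ S2 splits into 2 disjoint pieces (area 3, area 35).

2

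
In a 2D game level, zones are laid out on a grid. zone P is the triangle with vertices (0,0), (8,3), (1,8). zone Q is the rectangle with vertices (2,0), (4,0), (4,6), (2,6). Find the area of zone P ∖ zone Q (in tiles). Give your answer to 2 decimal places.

|zone P| = 30.5, |zone P∩zone Q| = 9.7357.
|zone P ∖ zone Q| = |zone P| − |zone P∩zone Q| = 30.5 − 9.7357 = 20.76.

20.76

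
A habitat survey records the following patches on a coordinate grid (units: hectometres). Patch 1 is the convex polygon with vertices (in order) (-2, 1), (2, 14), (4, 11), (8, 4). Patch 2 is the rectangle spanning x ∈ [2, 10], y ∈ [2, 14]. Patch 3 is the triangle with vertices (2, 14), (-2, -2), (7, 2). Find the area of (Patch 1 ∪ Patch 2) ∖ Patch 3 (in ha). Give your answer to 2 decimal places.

70.78

|Patch 1 ∪ Patch 2| = 119.6.
|(Patch 1 ∪ Patch 2) ∩ Patch 3| = 48.8162.
|(Patch 1 ∪ Patch 2) ∖ Patch 3| = 119.6 − 48.8162 = 70.78.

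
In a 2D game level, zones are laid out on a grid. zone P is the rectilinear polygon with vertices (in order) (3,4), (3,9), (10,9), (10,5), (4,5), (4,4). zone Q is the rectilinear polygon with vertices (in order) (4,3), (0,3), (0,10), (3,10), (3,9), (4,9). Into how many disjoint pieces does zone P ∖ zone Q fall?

zone P ∖ zone Q is a single connected region.

1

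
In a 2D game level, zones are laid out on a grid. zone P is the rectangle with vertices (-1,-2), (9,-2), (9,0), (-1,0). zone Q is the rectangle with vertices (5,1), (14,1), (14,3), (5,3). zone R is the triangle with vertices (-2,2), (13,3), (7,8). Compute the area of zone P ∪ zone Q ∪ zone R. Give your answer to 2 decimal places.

76.37

By inclusion–exclusion:
Individual areas: |zone P| = 20, |zone Q| = 18, |zone R| = 40.5.
|zone P∩zone Q| = 0 (no overlap).
|zone P∩zone R| = 0.
|zone Q∩zone R| = 2.1333.
|zone P∩zone Q∩zone R| = 0.
|zone P ∪ zone Q ∪ zone R| = 78.5 − 2.1333 + 0 = 76.37.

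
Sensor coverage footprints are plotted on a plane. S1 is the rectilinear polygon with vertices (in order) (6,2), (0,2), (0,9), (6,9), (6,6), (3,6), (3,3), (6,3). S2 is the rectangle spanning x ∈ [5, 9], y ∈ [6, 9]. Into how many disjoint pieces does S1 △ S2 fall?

S1 △ S2 splits into 2 disjoint pieces (area 30, area 9).

2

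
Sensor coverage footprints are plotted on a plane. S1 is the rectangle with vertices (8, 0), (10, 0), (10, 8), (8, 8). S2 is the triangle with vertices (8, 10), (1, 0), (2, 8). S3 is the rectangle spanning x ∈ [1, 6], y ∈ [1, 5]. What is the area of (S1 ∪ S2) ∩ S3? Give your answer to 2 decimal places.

6.90

The region (S1 ∪ S2) ∩ S3 is the polygon with vertices (1.625,5), (4.5,5), (1.7,1), (1.125,1).
By the shoelace formula its area is 6.90.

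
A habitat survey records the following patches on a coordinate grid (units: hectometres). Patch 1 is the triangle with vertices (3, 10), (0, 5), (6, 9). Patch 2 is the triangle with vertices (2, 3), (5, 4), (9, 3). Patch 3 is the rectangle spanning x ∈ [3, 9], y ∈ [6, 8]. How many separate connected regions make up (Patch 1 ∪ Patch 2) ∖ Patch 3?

(Patch 1 ∪ Patch 2) ∖ Patch 3 splits into 2 disjoint pieces (area 8.25, area 3.5).

2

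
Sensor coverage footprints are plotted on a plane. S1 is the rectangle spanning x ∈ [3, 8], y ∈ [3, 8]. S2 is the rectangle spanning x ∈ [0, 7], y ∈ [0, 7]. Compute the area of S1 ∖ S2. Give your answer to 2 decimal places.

|S1∩S2|: x∈[3,7], y∈[3,7] → 4·4 = 16.
|S1| = 25.
|S1 ∖ S2| = |S1| − |S1∩S2| = 25 − 16 = 9.00.

9.00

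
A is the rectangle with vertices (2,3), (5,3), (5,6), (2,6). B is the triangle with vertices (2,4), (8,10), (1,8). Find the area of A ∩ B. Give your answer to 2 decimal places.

The intersection is the polygon with vertices (2,6), (4,6), (2,4).
By the shoelace formula its area is 2.00.

2.00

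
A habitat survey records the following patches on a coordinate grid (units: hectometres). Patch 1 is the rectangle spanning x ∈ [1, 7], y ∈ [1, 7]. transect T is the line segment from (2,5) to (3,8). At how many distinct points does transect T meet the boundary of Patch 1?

1

The segment meets the boundary at (2.667,7).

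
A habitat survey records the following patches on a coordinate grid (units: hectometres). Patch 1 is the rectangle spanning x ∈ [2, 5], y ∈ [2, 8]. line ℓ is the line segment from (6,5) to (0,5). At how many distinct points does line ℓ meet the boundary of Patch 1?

2

The segment meets the boundary at (2,5), (5,5).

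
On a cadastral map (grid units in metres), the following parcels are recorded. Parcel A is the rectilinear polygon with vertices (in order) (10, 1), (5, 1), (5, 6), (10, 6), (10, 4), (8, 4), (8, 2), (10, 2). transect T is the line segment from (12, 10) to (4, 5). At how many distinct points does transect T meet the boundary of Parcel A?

2

The segment meets the boundary at (5,5.625), (5.6,6).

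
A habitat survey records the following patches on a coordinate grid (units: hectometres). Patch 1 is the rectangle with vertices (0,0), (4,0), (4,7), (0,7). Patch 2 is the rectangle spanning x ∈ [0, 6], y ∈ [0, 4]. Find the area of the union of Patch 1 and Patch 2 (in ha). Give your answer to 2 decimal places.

By inclusion–exclusion:
Individual areas: |Patch 1| = 28, |Patch 2| = 24.
|Patch 1∩Patch 2|: x∈[0,4], y∈[0,4] → 4·4 = 16.
|Patch 1 ∪ Patch 2| = 52 − 16 = 36.00.

36.00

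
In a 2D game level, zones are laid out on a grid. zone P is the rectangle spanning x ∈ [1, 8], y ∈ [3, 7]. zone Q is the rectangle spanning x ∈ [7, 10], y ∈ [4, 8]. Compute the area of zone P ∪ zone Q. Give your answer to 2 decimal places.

37.00

By inclusion–exclusion:
Individual areas: |zone P| = 28, |zone Q| = 12.
|zone P∩zone Q|: x∈[7,8], y∈[4,7] → 1·3 = 3.
|zone P ∪ zone Q| = 40 − 3 = 37.00.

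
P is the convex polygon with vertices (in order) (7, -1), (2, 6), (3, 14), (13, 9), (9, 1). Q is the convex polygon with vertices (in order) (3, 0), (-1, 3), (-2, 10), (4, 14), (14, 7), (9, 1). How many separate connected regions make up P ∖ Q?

3

P ∖ Q splits into 3 disjoint pieces (area 2.5532, area 0.2208, area 3.912).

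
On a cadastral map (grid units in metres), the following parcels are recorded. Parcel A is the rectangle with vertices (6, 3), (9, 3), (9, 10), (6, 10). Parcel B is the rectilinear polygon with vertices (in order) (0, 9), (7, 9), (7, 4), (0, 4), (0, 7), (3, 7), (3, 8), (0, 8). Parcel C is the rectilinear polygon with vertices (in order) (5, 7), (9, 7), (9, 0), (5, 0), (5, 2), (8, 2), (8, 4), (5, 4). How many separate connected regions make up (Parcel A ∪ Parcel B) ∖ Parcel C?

(Parcel A ∪ Parcel B) ∖ Parcel C splits into 2 disjoint pieces (area 33, area 2).

2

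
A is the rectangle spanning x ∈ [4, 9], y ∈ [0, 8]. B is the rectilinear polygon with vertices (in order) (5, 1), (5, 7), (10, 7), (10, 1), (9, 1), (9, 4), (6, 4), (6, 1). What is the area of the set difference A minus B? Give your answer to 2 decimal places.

|A| = 40, |A∩B| = 15.
|A ∖ B| = |A| − |A∩B| = 40 − 15 = 25.00.

25.00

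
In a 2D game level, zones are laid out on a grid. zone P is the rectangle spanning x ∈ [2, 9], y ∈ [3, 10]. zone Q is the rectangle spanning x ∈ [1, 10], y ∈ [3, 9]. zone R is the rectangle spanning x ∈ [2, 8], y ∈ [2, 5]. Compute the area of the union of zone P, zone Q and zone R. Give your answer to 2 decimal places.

By inclusion–exclusion:
Individual areas: |zone P| = 49, |zone Q| = 54, |zone R| = 18.
|zone P∩zone Q|: x∈[2,9], y∈[3,9] → 7·6 = 42.
|zone P∩zone R|: x∈[2,8], y∈[3,5] → 6·2 = 12.
|zone Q∩zone R|: x∈[2,8], y∈[3,5] → 6·2 = 12.
|zone P∩zone Q∩zone R| = 12.
|zone P ∪ zone Q ∪ zone R| = 121 − 66 + 12 = 67.00.

67.00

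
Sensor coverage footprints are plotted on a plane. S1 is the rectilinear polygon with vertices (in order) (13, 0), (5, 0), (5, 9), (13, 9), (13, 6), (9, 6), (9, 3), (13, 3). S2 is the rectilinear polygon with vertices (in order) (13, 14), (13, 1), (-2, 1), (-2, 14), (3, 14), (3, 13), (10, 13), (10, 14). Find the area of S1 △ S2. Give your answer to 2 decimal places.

|S1| = 60, |S2| = 188, |S1∩S2| = 52.
|S1 △ S2| = |S1| + |S2| − 2·|S1∩S2| = 60 + 188 − 104 = 144.00.

144.00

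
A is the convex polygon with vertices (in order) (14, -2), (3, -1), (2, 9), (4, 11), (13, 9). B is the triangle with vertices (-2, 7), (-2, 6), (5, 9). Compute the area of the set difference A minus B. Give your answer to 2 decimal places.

|A| = 126, |A∩B| = 0.5993.
|A ∖ B| = |A| − |A∩B| = 126 − 0.5993 = 125.40.

125.40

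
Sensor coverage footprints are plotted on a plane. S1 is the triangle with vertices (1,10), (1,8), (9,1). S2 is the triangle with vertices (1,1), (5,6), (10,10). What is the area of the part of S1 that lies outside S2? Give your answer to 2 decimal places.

|S1| = 8, |S1∩S2| = 0.4689.
|S1 ∖ S2| = |S1| − |S1∩S2| = 8 − 0.4689 = 7.53.

7.53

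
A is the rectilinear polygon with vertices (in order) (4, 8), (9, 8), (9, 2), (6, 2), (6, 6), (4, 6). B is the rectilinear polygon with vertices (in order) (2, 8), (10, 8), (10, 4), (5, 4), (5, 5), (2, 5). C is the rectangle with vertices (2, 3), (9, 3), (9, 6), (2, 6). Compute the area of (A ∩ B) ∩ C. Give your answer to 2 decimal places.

6.00

|A ∩ B| = 16.
|(A ∩ B) ∩ C| = 6.00.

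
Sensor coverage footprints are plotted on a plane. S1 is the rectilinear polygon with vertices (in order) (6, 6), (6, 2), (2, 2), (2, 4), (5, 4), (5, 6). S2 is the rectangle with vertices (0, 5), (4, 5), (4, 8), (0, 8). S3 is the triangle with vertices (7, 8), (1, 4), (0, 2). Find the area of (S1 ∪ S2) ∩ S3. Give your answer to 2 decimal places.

0.69

|S1 ∪ S2| = 22.
|(S1 ∪ S2) ∩ S3| = 0.69.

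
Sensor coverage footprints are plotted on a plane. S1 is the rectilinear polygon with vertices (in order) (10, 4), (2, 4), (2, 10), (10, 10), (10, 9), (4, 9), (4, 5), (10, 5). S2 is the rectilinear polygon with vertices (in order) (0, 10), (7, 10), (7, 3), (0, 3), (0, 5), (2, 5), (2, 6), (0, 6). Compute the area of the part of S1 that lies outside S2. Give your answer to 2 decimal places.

|S1| = 24, |S1∩S2| = 18.
|S1 ∖ S2| = |S1| − |S1∩S2| = 24 − 18 = 6.00.

6.00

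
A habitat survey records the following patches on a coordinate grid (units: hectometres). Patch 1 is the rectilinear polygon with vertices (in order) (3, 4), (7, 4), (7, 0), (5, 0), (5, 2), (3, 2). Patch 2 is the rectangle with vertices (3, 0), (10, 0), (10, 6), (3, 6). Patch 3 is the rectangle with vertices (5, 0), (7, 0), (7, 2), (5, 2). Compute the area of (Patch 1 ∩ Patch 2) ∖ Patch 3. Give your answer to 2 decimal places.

|Patch 1 ∩ Patch 2| = 12.
|(Patch 1 ∩ Patch 2) ∩ Patch 3| = 4.
|(Patch 1 ∩ Patch 2) ∖ Patch 3| = 12 − 4 = 8.00.

8.00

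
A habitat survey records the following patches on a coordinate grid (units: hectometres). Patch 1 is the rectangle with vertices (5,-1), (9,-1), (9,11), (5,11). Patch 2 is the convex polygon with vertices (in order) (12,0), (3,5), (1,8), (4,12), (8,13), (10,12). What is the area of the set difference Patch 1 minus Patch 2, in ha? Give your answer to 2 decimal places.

15.11

|Patch 1| = 48, |Patch 1∩Patch 2| = 32.8889.
|Patch 1 ∖ Patch 2| = |Patch 1| − |Patch 1∩Patch 2| = 48 − 32.8889 = 15.11.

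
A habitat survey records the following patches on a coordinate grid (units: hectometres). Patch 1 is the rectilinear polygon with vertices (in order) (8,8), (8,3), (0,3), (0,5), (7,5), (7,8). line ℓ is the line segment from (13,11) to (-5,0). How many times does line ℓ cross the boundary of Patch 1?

The segment meets the boundary at (0,3.056), (7,7.333), (8,7.944), (3.182,5).

4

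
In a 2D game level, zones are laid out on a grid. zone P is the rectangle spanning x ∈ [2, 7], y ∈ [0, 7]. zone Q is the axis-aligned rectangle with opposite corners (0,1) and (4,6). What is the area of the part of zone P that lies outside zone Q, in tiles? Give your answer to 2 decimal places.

|zone P∩zone Q|: x∈[2,4], y∈[1,6] → 2·5 = 10.
|zone P| = 35.
|zone P ∖ zone Q| = |zone P| − |zone P∩zone Q| = 35 − 10 = 25.00.

25.00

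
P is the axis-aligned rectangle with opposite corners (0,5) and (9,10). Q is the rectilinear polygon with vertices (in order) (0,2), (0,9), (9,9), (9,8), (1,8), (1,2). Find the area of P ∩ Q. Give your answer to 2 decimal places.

The intersection is the polygon with vertices (9,8), (1,8), (1,5), (0,5), (0,9), (9,9).
By the shoelace formula its area is 12.00.

12.00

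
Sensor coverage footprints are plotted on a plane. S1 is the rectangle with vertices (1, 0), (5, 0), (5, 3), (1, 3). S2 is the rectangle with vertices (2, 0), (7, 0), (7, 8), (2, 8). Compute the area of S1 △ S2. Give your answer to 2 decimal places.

34.00

|S1∩S2|: x∈[2,5], y∈[0,3] → 3·3 = 9.
|S1 △ S2| = |S1| + |S2| − 2·|S1∩S2| = 12 + 40 − 18 = 34.00.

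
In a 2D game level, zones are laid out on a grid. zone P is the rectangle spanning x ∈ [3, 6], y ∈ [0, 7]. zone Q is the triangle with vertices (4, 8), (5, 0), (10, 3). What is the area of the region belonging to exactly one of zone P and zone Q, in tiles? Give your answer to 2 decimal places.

|zone P| = 21, |zone Q| = 21.5, |zone P∩zone Q| = 9.4958.
|zone P △ zone Q| = |zone P| + |zone Q| − 2·|zone P∩zone Q| = 21 + 21.5 − 18.9917 = 23.51.

23.51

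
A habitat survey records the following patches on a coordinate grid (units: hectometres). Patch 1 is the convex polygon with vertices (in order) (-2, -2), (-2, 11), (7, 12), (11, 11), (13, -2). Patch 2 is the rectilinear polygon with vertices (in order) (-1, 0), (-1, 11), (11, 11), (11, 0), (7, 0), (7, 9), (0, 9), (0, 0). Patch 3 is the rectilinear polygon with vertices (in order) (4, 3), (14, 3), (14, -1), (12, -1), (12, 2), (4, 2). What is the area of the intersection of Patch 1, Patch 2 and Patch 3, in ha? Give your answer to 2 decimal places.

4.00

The intersection is the polygon with vertices (11,2), (7,2), (7,3), (11,3).
By the shoelace formula its area is 4.00.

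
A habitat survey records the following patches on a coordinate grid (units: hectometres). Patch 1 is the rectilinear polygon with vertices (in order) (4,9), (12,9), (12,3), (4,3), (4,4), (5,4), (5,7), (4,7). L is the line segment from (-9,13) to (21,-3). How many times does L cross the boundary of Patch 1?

The segment meets the boundary at (9.75,3), (5,5.533).

2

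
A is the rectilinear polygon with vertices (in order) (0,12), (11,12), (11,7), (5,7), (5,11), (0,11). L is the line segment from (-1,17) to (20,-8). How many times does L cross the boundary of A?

4

The segment meets the boundary at (7.4,7), (5,9.857), (4.04,11), (3.2,12).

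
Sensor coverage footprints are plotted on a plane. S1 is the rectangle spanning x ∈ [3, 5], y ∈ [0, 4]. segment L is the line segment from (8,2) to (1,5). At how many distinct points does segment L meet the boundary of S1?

2

The segment meets the boundary at (3.333,4), (5,3.286).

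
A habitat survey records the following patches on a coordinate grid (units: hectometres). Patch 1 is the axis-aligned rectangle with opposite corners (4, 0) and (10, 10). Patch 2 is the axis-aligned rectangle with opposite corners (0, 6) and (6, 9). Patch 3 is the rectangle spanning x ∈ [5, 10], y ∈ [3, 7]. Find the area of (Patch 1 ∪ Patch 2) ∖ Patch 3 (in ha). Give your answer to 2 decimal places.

52.00

|Patch 1 ∪ Patch 2| = 72.
|(Patch 1 ∪ Patch 2) ∩ Patch 3| = 20.
|(Patch 1 ∪ Patch 2) ∖ Patch 3| = 72 − 20 = 52.00.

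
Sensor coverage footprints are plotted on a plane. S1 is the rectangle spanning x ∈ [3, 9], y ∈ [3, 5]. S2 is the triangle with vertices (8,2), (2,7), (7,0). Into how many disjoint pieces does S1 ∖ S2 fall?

S1 ∖ S2 splits into 2 disjoint pieces (area 6.8, area 2.2857).

2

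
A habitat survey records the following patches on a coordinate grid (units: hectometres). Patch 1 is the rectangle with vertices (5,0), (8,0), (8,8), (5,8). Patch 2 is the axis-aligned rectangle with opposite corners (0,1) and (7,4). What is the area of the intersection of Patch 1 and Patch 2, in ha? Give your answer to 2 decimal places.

|Patch 1∩Patch 2|: x∈[5,7], y∈[1,4] → 2·3 = 6.

6.00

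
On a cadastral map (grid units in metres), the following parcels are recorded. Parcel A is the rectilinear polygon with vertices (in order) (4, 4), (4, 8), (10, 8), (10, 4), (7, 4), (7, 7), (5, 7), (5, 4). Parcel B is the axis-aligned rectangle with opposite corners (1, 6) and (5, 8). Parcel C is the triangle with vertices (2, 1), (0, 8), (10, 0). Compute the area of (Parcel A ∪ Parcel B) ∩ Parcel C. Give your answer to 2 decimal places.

1.30

|Parcel A ∪ Parcel B| = 24.
|(Parcel A ∪ Parcel B) ∩ Parcel C| = 1.30.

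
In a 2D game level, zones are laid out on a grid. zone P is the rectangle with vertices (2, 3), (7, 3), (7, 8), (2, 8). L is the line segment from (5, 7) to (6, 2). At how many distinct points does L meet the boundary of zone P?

The segment meets the boundary at (5.8,3).

1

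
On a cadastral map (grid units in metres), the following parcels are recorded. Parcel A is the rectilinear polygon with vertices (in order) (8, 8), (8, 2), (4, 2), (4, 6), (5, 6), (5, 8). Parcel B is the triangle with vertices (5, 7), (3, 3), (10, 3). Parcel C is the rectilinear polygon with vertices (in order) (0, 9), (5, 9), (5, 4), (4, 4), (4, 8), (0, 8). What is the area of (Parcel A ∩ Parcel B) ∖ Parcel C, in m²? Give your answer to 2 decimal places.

9.40

|Parcel A ∩ Parcel B| = 11.15.
|(Parcel A ∩ Parcel B) ∩ Parcel C| = 1.75.
|(Parcel A ∩ Parcel B) ∖ Parcel C| = 11.15 − 1.75 = 9.40.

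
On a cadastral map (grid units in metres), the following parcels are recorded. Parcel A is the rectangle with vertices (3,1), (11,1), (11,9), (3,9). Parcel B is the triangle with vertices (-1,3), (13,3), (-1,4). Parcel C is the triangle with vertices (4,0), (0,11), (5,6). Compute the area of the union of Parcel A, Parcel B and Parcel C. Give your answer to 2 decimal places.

75.55

By inclusion–exclusion:
Individual areas: |Parcel A| = 64, |Parcel B| = 7, |Parcel C| = 17.5.
|Parcel A∩Parcel B| = 3.4286.
|Parcel A∩Parcel C| = 9.3598.
|Parcel B∩Parcel C| = 1.1836.
|Parcel A∩Parcel B∩Parcel C| = 1.0214.
|Parcel A ∪ Parcel B ∪ Parcel C| = 88.5 − 13.9721 + 1.0214 = 75.55.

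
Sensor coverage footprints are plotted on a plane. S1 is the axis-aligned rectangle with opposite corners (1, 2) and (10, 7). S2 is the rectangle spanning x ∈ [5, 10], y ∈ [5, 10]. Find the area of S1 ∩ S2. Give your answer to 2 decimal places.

|S1∩S2|: x∈[5,10], y∈[5,7] → 5·2 = 10.

10.00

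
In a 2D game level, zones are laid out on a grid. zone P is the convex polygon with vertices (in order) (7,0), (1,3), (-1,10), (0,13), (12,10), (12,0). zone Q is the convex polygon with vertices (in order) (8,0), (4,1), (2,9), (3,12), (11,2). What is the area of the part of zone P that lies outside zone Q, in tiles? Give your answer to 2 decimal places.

76.54

|zone P| = 127.5, |zone P∩zone Q| = 50.9643.
|zone P ∖ zone Q| = |zone P| − |zone P∩zone Q| = 127.5 − 50.9643 = 76.54.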